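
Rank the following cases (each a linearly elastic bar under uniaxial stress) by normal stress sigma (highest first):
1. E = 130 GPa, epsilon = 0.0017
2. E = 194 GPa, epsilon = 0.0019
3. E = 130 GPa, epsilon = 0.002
Model: a linearly elastic bar under uniaxial stress, so sigma = E·epsilon (SI units).
  Case 1: sigma = (1.3 × 10¹¹) × 0.0017 = 2.21 × 10⁸ Pa = 221 MPa
  Case 2: sigma = (1.94 × 10¹¹) × 0.0019 = 3.686 × 10⁸ Pa = 368.6 MPa
  Case 3: sigma = (1.3 × 10¹¹) × 0.002 = 2.6 × 10⁸ Pa = 260 MPa
Ordering: 368.6 MPa (case 2) > 260 MPa (case 3) > 221 MPa (case 1)
Final answer: 2, 3, 1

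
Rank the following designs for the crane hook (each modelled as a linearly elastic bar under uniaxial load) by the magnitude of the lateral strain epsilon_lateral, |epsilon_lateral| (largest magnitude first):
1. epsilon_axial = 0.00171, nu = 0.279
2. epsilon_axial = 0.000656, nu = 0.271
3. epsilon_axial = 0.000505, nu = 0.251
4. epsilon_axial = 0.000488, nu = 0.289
Model: a linearly elastic bar under uniaxial load, so epsilon_lateral = -nu·epsilon_axial (SI units).
  Case 1: epsilon_lateral = -(0.279 × 0.00171) = -0.0004771
  Case 2: epsilon_lateral = -(0.271 × 0.000656) = -0.0001778
  Case 3: epsilon_lateral = -(0.251 × 0.000505) = -0.0001268
  Case 4: epsilon_lateral = -(0.289 × 0.000488) = -0.000141
Ordering by |epsilon_lateral|: 0.0004771 (case 1) > 0.0001778 (case 2) > 0.000141 (case 4) > 0.0001268 (case 3)
Final answer: 1, 2, 4, 3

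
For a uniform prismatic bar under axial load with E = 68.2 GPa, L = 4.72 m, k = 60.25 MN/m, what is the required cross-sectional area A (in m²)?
Model: a uniform prismatic bar under axial load, so k = (A·E) / L.
Solve for A: A = (k·L) / E.
Convert to SI units:
  E = 68.2 GPa = 6.82 × 10¹⁰ Pa
  k = 60.25 MN/m = 6.025 × 10⁷ N/m
Substitute:
  A = ((6.025 × 10⁷) × 4.72) / (6.82 × 10¹⁰)
  A = 0.00417 m²
Final answer: A = 0.00417 m²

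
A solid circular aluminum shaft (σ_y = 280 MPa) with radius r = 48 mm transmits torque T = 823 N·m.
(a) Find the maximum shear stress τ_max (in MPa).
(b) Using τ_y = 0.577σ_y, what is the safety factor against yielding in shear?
(a) For a solid circular shaft, τ_max = T·r/J with J = π·r^4/2, i.e. τ_max = 2·T / (π·r^3). Convert r = 48 mm = 0.048 m.
  τ_max = (2 × 823) / (π × 0.048^3) = 4.738 × 10⁶ Pa = 4.738 MPa
(b) τ_y = 0.577 × 280 = 161.56 MPa
  SF = τ_y/τ_max = 161.56 / 4.738 = 34.1
Final answer: (a) τ_max = 4.738 MPa, (b) SF = 34.1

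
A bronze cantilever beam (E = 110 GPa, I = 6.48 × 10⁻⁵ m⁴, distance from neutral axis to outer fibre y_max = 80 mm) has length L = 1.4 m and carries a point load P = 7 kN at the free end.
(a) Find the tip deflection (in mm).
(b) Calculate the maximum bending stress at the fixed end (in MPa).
(a) Tip deflection of a cantilever with an end point load: δ = P·L^3 / (3·E·I). Convert P = 7 kN = 7000 N, E = 110 GPa = 1.1 × 10¹¹ Pa.
  δ = (7000 × 1.4^3) / (3 × (1.1 × 10¹¹) × (6.48 × 10⁻⁵)) = 0.0008982 m = 0.8982 mm
(b) Maximum bending moment at the fixed end: M = P·L = 7000 × 1.4 = 9800 N·m. Convert y_max = 80 mm = 0.08 m.
  σ = M·y_max / I = (9800 × 0.08) / (6.48 × 10⁻⁵) = 1.21 × 10⁷ Pa = 12.1 MPa
Final answer: (a) δ = 0.8982 mm, (b) σ = 12.1 MPa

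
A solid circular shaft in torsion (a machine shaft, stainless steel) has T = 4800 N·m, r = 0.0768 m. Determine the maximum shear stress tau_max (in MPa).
Model: a solid circular shaft in torsion, so tau_max = (2·T) / (π·r^3).
Substitute:
  tau_max = (2 × 4800) / (π × 0.0768^3)
  tau_max = 6.746 × 10⁶ Pa
Convert: tau_max = 6.746 × 10⁶ Pa = 6.746 MPa
Final answer: tau_max = 6.746 MPa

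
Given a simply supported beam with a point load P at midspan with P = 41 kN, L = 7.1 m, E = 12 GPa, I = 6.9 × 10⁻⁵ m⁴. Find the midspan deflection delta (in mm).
Model: a simply supported beam with a point load P at midspan, so delta = (P·L^3) / (48·E·I).
Convert to SI units:
  P = 41 kN = 41000 N
  E = 12 GPa = 1.2 × 10¹⁰ Pa
Substitute:
  delta = (41000 × 7.1^3) / (48 × (1.2 × 10¹⁰) × (6.9 × 10⁻⁵))
  delta = 0.3692 m
Convert: delta = 0.3692 m = 369.2 mm
Final answer: delta = 369.2 mm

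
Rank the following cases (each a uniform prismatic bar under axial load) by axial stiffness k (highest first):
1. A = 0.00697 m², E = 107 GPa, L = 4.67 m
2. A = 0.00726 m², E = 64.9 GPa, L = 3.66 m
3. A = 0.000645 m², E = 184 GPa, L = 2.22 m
Model: a uniform prismatic bar under axial load, so k = (A·E) / L (SI units).
  Case 1: k = (0.00697 × (1.07 × 10¹¹)) / 4.67 = 1.597 × 10⁸ N/m = 159.7 MN/m
  Case 2: k = (0.00726 × (6.49 × 10¹⁰)) / 3.66 = 1.287 × 10⁸ N/m = 128.7 MN/m
  Case 3: k = (0.000645 × (1.84 × 10¹¹)) / 2.22 = 5.346 × 10⁷ N/m = 53.46 MN/m
Ordering: 159.7 MN/m (case 1) > 128.7 MN/m (case 2) > 53.46 MN/m (case 3)
Final answer: 1, 2, 3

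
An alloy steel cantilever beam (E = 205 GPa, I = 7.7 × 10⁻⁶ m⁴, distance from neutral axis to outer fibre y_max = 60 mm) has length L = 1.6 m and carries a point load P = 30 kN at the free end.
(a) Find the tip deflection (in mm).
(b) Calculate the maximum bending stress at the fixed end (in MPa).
(a) Tip deflection of a cantilever with an end point load: δ = P·L^3 / (3·E·I). Convert P = 30 kN = 30000 N, E = 205 GPa = 2.05 × 10¹¹ Pa.
  δ = (30000 × 1.6^3) / (3 × (2.05 × 10¹¹) × (7.7 × 10⁻⁶)) = 0.02595 m = 25.95 mm
(b) Maximum bending moment at the fixed end: M = P·L = 30000 × 1.6 = 48000 N·m. Convert y_max = 60 mm = 0.06 m.
  σ = M·y_max / I = (48000 × 0.06) / (7.7 × 10⁻⁶) = 3.74 × 10⁸ Pa = 374 MPa
Final answer: (a) δ = 25.95 mm, (b) σ = 374 MPa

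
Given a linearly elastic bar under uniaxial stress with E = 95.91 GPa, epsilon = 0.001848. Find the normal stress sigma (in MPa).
Model: a linearly elastic bar under uniaxial stress, so sigma = E·epsilon.
Convert to SI units:
  E = 95.91 GPa = 9.591 × 10¹⁰ Pa
Substitute:
  sigma = (9.591 × 10¹⁰) × 0.001848
  sigma = 1.772 × 10⁸ Pa
Convert: sigma = 1.772 × 10⁸ Pa = 177.2 MPa
Final answer: sigma = 177.2 MPa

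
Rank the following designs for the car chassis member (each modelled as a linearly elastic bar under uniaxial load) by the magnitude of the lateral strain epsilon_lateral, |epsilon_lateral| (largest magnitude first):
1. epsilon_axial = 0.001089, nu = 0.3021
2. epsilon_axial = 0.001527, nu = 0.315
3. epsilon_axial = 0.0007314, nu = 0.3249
Model: a linearly elastic bar under uniaxial load, so epsilon_lateral = -nu·epsilon_axial (SI units).
  Case 1: epsilon_lateral = -(0.3021 × 0.001089) = -0.000329
  Case 2: epsilon_lateral = -(0.315 × 0.001527) = -0.000481
  Case 3: epsilon_lateral = -(0.3249 × 0.0007314) = -0.0002376
Ordering by |epsilon_lateral|: 0.000481 (case 2) > 0.000329 (case 1) > 0.0002376 (case 3)
Final answer: 2, 1, 3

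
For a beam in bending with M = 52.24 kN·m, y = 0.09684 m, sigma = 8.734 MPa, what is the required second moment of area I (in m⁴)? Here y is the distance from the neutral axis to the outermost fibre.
Model: a beam in bending, so sigma = (M·y) / I.
Solve for I: I = (M·y) / sigma.
Convert to SI units:
  M = 52.24 kN·m = 52240 N·m
  sigma = 8.734 MPa = 8.734 × 10⁶ Pa
Substitute:
  I = (52240 × 0.09684) / (8.734 × 10⁶)
  I = 0.0005792 m⁴
Final answer: I = 0.0005792 m⁴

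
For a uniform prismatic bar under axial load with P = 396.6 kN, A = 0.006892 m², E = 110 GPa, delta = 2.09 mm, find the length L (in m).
Model: a uniform prismatic bar under axial load, so delta = (P·L) / (A·E).
Solve for L: L = (delta·A·E) / P.
Convert to SI units:
  P = 396.6 kN = 396600 N
  E = 110 GPa = 1.1 × 10¹¹ Pa
  delta = 2.09 mm = 0.00209 m
Substitute:
  L = (0.00209 × 0.006892 × (1.1 × 10¹¹)) / 396600
  L = 3.995 m
Final answer: L = 3.995 m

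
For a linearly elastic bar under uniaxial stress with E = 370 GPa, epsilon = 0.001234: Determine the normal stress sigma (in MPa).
Model: a linearly elastic bar under uniaxial stress, so sigma = E·epsilon.
Convert to SI units:
  E = 370 GPa = 3.7 × 10¹¹ Pa
Substitute:
  sigma = (3.7 × 10¹¹) × 0.001234
  sigma = 4.566 × 10⁸ Pa
Convert: sigma = 4.566 × 10⁸ Pa = 456.6 MPa
Final answer: sigma = 456.6 MPa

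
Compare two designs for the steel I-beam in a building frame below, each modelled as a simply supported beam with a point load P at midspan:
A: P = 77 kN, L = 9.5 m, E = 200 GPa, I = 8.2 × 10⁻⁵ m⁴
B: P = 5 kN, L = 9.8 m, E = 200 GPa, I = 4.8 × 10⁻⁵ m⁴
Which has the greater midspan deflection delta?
Model: a simply supported beam with a point load P at midspan, so delta = (P·L^3) / (48·E·I) (SI units).
  A: delta = (77000 × 9.5^3) / (48 × (2 × 10¹¹) × (8.2 × 10⁻⁵)) = 0.08386 m = 83.86 mm
  B: delta = (5000 × 9.8^3) / (48 × (2 × 10¹¹) × (4.8 × 10⁻⁵)) = 0.01021 m = 10.21 mm
83.86 mm > 10.21 mm, so A is larger.
Final answer: A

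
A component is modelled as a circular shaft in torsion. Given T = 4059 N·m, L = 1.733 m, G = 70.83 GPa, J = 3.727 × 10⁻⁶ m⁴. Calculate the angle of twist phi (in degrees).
Model: a circular shaft in torsion, so phi = (T·L) / (G·J).
Convert to SI units:
  G = 70.83 GPa = 7.083 × 10¹⁰ Pa
Substitute:
  phi = (4059 × 1.733) / ((7.083 × 10¹⁰) × (3.727 × 10⁻⁶))
  phi = 0.02665 rad
Convert to degrees: phi = 0.02665 × 180/π = 1.527°
Final answer: phi = 1.527°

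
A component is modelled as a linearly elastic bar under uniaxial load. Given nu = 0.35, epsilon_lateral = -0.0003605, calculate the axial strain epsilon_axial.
Model: a linearly elastic bar under uniaxial load, so epsilon_lateral = -nu·epsilon_axial.
Solve for epsilon_axial: epsilon_axial = -epsilon_lateral / nu.
Substitute:
  epsilon_axial = -(-0.0003605) / 0.35
  epsilon_axial = 0.00103
Final answer: epsilon_axial = 0.00103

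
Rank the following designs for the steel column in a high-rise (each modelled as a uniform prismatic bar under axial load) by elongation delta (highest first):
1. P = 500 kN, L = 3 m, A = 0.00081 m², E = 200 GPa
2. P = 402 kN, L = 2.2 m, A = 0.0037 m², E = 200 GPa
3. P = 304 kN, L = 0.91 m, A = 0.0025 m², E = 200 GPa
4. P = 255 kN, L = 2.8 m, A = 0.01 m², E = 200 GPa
Model: a uniform prismatic bar under axial load, so delta = (P·L) / (A·E) (SI units).
  Case 1: delta = (500000 × 3) / (0.00081 × (2 × 10¹¹)) = 0.009259 m = 9.259 mm
  Case 2: delta = (402000 × 2.2) / (0.0037 × (2 × 10¹¹)) = 0.001195 m = 1.195 mm
  Case 3: delta = (304000 × 0.91) / (0.0025 × (2 × 10¹¹)) = 0.0005533 m = 0.5533 mm
  Case 4: delta = (255000 × 2.8) / (0.01 × (2 × 10¹¹)) = 0.000357 m = 0.357 mm
Ordering: 9.259 mm (case 1) > 1.195 mm (case 2) > 0.5533 mm (case 3) > 0.357 mm (case 4)
Final answer: 1, 2, 3, 4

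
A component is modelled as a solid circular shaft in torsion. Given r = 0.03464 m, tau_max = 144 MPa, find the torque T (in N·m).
Model: a solid circular shaft in torsion, so tau_max = (2·T) / (π·r^3).
Solve for T: T = (π·tau_max·r^3) / 2.
Convert to SI units:
  tau_max = 144 MPa = 1.44 × 10⁸ Pa
Substitute:
  T = (π × (1.44 × 10⁸) × 0.03464^3) / 2
  T = 9402 N·m
Final answer: T = 9402 N·m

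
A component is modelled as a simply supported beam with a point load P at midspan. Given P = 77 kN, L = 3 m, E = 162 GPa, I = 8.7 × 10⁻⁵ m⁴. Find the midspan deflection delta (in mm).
Model: a simply supported beam with a point load P at midspan, so delta = (P·L^3) / (48·E·I).
Convert to SI units:
  P = 77 kN = 77000 N
  E = 162 GPa = 1.62 × 10¹¹ Pa
Substitute:
  delta = (77000 × 3^3) / (48 × (1.62 × 10¹¹) × (8.7 × 10⁻⁵))
  delta = 0.003073 m
Convert: delta = 0.003073 m = 3.073 mm
Final answer: delta = 3.073 mm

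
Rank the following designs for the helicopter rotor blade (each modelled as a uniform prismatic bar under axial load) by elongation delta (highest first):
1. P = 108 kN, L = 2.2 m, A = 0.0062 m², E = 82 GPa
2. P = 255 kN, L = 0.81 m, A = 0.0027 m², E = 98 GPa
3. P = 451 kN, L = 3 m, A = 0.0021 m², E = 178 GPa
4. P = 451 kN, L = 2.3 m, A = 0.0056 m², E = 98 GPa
Model: a uniform prismatic bar under axial load, so delta = (P·L) / (A·E) (SI units).
  Case 1: delta = (108000 × 2.2) / (0.0062 × (8.2 × 10¹⁰)) = 0.0004673 m = 0.4673 mm
  Case 2: delta = (255000 × 0.81) / (0.0027 × (9.8 × 10¹⁰)) = 0.0007806 m = 0.7806 mm
  Case 3: delta = (451000 × 3) / (0.0021 × (1.78 × 10¹¹)) = 0.00362 m = 3.62 mm
  Case 4: delta = (451000 × 2.3) / (0.0056 × (9.8 × 10¹⁰)) = 0.00189 m = 1.89 mm
Ordering: 3.62 mm (case 3) > 1.89 mm (case 4) > 0.7806 mm (case 2) > 0.4673 mm (case 1)
Final answer: 3, 4, 2, 1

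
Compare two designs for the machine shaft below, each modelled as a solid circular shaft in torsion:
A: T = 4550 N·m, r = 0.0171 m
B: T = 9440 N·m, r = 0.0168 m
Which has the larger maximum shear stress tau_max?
Model: a solid circular shaft in torsion, so tau_max = (2·T) / (π·r^3) (SI units).
  A: tau_max = (2 × 4550) / (π × 0.0171^3) = 5.793 × 10⁸ Pa = 579.3 MPa
  B: tau_max = (2 × 9440) / (π × 0.0168^3) = 1.267 × 10⁹ Pa = 1267 MPa
1267 MPa > 579.3 MPa, so B is larger.
Final answer: B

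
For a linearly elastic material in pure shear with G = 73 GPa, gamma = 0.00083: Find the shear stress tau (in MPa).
Model: a linearly elastic material in pure shear, so tau = G·gamma.
Convert to SI units:
  G = 73 GPa = 7.3 × 10¹⁰ Pa
Substitute:
  tau = (7.3 × 10¹⁰) × 0.00083
  tau = 6.059 × 10⁷ Pa
Convert: tau = 6.059 × 10⁷ Pa = 60.59 MPa
Final answer: tau = 60.59 MPa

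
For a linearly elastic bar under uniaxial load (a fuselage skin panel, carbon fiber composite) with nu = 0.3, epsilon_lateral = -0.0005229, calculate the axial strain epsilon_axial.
Model: a linearly elastic bar under uniaxial load, so epsilon_lateral = -nu·epsilon_axial.
Solve for epsilon_axial: epsilon_axial = -epsilon_lateral / nu.
Substitute:
  epsilon_axial = -(-0.0005229) / 0.3
  epsilon_axial = 0.001743
Final answer: epsilon_axial = 0.001743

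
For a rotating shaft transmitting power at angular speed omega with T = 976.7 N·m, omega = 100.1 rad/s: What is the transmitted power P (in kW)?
Model: a rotating shaft transmitting power at angular speed omega, so P = T·omega.
Substitute:
  P = 976.7 × 100.1
  P = 97770 W
Convert: P = 97770 W = 97.77 kW
Final answer: P = 97.77 kW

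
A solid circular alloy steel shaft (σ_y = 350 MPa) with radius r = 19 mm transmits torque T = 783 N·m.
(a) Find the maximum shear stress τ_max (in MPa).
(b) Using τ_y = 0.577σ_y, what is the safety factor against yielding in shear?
(a) For a solid circular shaft, τ_max = T·r/J with J = π·r^4/2, i.e. τ_max = 2·T / (π·r^3). Convert r = 19 mm = 0.019 m.
  τ_max = (2 × 783) / (π × 0.019^3) = 7.267 × 10⁷ Pa = 72.67 MPa
(b) τ_y = 0.577 × 350 = 201.95 MPa
  SF = τ_y/τ_max = 201.95 / 72.67 = 2.779
Final answer: (a) τ_max = 72.67 MPa, (b) SF = 2.779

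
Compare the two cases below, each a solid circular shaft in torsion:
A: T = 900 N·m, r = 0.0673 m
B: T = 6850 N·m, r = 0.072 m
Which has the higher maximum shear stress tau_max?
Model: a solid circular shaft in torsion, so tau_max = (2·T) / (π·r^3) (SI units).
  A: tau_max = (2 × 900) / (π × 0.0673^3) = 1.88 × 10⁶ Pa = 1.88 MPa
  B: tau_max = (2 × 6850) / (π × 0.072^3) = 1.168 × 10⁷ Pa = 11.68 MPa
11.68 MPa > 1.88 MPa, so B is larger.
Final answer: B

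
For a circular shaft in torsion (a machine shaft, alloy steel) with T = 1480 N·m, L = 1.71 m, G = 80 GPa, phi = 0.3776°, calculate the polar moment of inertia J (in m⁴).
Model: a circular shaft in torsion, so phi = (T·L) / (G·J).
Solve for J: J = (T·L) / (phi·G).
Convert to SI units:
  G = 80 GPa = 8 × 10¹⁰ Pa
  phi = 0.3776° = 0.00659 rad
Substitute:
  J = (1480 × 1.71) / (0.00659 × (8 × 10¹⁰))
  J = 4.8 × 10⁻⁶ m⁴
Final answer: J = 4.8 × 10⁻⁶ m⁴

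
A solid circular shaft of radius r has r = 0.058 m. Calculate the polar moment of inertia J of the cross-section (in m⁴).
Model: a solid circular shaft of radius r, so J = (π·r^4) / 2.
Substitute:
  J = (π × 0.058^4) / 2
  J = 1.778 × 10⁻⁵ m⁴
Final answer: J = 1.778 × 10⁻⁵ m⁴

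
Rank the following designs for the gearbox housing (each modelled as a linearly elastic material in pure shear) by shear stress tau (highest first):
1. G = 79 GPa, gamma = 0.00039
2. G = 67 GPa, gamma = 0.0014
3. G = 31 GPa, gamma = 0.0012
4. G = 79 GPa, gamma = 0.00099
Model: a linearly elastic material in pure shear, so tau = G·gamma (SI units).
  Case 1: tau = (7.9 × 10¹⁰) × 0.00039 = 3.081 × 10⁷ Pa = 30.81 MPa
  Case 2: tau = (6.7 × 10¹⁰) × 0.0014 = 9.38 × 10⁷ Pa = 93.8 MPa
  Case 3: tau = (3.1 × 10¹⁰) × 0.0012 = 3.72 × 10⁷ Pa = 37.2 MPa
  Case 4: tau = (7.9 × 10¹⁰) × 0.00099 = 7.821 × 10⁷ Pa = 78.21 MPa
Ordering: 93.8 MPa (case 2) > 78.21 MPa (case 4) > 37.2 MPa (case 3) > 30.81 MPa (case 1)
Final answer: 2, 4, 3, 1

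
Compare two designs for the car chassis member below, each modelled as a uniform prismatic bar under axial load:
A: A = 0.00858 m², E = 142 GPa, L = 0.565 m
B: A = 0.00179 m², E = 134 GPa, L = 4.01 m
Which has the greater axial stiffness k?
Model: a uniform prismatic bar under axial load, so k = (A·E) / L (SI units).
  A: k = (0.00858 × (1.42 × 10¹¹)) / 0.565 = 2.156 × 10⁹ N/m = 2156 MN/m
  B: k = (0.00179 × (1.34 × 10¹¹)) / 4.01 = 5.982 × 10⁷ N/m = 59.82 MN/m
2156 MN/m > 59.82 MN/m, so A is larger.
Final answer: A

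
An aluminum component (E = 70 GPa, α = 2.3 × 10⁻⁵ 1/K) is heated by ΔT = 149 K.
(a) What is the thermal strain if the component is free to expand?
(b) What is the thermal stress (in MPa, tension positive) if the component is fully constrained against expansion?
(a) Free thermal strain ε_th = α·ΔT = (2.3 × 10⁻⁵) × 149 = 0.003427
(b) Fully constrained, the expansion is suppressed, so σ = -E·α·ΔT. Convert E = 70 GPa = 7 × 10¹⁰ Pa.
  σ = -(7 × 10¹⁰) × (2.3 × 10⁻⁵) × 149 = -2.399 × 10⁸ Pa = -239.9 MPa (compressive)
Final answer: (a) ε_th = 0.003427, (b) σ = -239.9 MPa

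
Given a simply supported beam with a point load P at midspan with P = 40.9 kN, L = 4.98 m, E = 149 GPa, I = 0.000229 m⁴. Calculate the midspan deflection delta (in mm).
Model: a simply supported beam with a point load P at midspan, so delta = (P·L^3) / (48·E·I).
Convert to SI units:
  P = 40.9 kN = 40900 N
  E = 149 GPa = 1.49 × 10¹¹ Pa
Substitute:
  delta = (40900 × 4.98^3) / (48 × (1.49 × 10¹¹) × 0.000229)
  delta = 0.003084 m
Convert: delta = 0.003084 m = 3.084 mm
Final answer: delta = 3.084 mm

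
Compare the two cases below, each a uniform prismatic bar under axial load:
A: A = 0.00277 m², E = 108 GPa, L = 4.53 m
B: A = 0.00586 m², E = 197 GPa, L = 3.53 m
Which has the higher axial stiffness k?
Model: a uniform prismatic bar under axial load, so k = (A·E) / L (SI units).
  A: k = (0.00277 × (1.08 × 10¹¹)) / 4.53 = 6.604 × 10⁷ N/m = 66.04 MN/m
  B: k = (0.00586 × (1.97 × 10¹¹)) / 3.53 = 3.27 × 10⁸ N/m = 327 MN/m
327 MN/m > 66.04 MN/m, so B is larger.
Final answer: B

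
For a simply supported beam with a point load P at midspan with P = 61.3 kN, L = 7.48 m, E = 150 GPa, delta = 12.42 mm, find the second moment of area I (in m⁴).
Model: a simply supported beam with a point load P at midspan, so delta = (P·L^3) / (48·E·I).
Solve for I: I = (P·L^3) / (48·delta·E).
Convert to SI units:
  P = 61.3 kN = 61300 N
  E = 150 GPa = 1.5 × 10¹¹ Pa
  delta = 12.42 mm = 0.01242 m
Substitute:
  I = (61300 × 7.48^3) / (48 × 0.01242 × (1.5 × 10¹¹))
  I = 0.0002869 m⁴
Final answer: I = 0.0002869 m⁴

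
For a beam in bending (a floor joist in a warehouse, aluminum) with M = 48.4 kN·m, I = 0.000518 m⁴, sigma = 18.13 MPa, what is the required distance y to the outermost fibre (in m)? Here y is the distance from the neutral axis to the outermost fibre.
Model: a beam in bending, so sigma = (M·y) / I.
Solve for y: y = (sigma·I) / M.
Convert to SI units:
  M = 48.4 kN·m = 48400 N·m
  sigma = 18.13 MPa = 1.813 × 10⁷ Pa
Substitute:
  y = ((1.813 × 10⁷) × 0.000518) / 48400
  y = 0.194 m
Final answer: y = 0.194 m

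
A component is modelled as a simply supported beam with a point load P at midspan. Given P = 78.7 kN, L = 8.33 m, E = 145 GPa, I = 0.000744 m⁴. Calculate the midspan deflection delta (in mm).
Model: a simply supported beam with a point load P at midspan, so delta = (P·L^3) / (48·E·I).
Convert to SI units:
  P = 78.7 kN = 78700 N
  E = 145 GPa = 1.45 × 10¹¹ Pa
Substitute:
  delta = (78700 × 8.33^3) / (48 × (1.45 × 10¹¹) × 0.000744)
  delta = 0.008785 m
Convert: delta = 0.008785 m = 8.785 mm
Final answer: delta = 8.785 mm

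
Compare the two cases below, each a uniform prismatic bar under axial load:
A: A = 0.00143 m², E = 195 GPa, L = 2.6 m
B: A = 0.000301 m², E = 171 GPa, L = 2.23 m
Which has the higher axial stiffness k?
Model: a uniform prismatic bar under axial load, so k = (A·E) / L (SI units).
  A: k = (0.00143 × (1.95 × 10¹¹)) / 2.6 = 1.072 × 10⁸ N/m = 107.2 MN/m
  B: k = (0.000301 × (1.71 × 10¹¹)) / 2.23 = 2.308 × 10⁷ N/m = 23.08 MN/m
107.2 MN/m > 23.08 MN/m, so A is larger.
Final answer: A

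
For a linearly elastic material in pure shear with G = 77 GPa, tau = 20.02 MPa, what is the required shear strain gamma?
Model: a linearly elastic material in pure shear, so tau = G·gamma.
Solve for gamma: gamma = tau / G.
Convert to SI units:
  G = 77 GPa = 7.7 × 10¹⁰ Pa
  tau = 20.02 MPa = 2.002 × 10⁷ Pa
Substitute:
  gamma = (2.002 × 10⁷) / (7.7 × 10¹⁰)
  gamma = 0.00026
Final answer: gamma = 0.00026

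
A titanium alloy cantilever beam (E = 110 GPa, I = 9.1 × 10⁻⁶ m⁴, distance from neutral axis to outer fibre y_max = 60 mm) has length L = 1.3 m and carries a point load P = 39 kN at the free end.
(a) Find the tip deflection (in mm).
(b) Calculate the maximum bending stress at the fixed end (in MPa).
(a) Tip deflection of a cantilever with an end point load: δ = P·L^3 / (3·E·I). Convert P = 39 kN = 39000 N, E = 110 GPa = 1.1 × 10¹¹ Pa.
  δ = (39000 × 1.3^3) / (3 × (1.1 × 10¹¹) × (9.1 × 10⁻⁶)) = 0.02853 m = 28.53 mm
(b) Maximum bending moment at the fixed end: M = P·L = 39000 × 1.3 = 50700 N·m. Convert y_max = 60 mm = 0.06 m.
  σ = M·y_max / I = (50700 × 0.06) / (9.1 × 10⁻⁶) = 3.343 × 10⁸ Pa = 334.3 MPa
Final answer: (a) δ = 28.53 mm, (b) σ = 334.3 MPa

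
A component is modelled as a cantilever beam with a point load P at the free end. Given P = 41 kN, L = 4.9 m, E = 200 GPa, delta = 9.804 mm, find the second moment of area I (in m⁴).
Model: a cantilever beam with a point load P at the free end, so delta = (P·L^3) / (3·E·I).
Solve for I: I = (P·L^3) / (3·delta·E).
Convert to SI units:
  P = 41 kN = 41000 N
  E = 200 GPa = 2 × 10¹¹ Pa
  delta = 9.804 mm = 0.009804 m
Substitute:
  I = (41000 × 4.9^3) / (3 × 0.009804 × (2 × 10¹¹))
  I = 0.00082 m⁴
Final answer: I = 0.00082 m⁴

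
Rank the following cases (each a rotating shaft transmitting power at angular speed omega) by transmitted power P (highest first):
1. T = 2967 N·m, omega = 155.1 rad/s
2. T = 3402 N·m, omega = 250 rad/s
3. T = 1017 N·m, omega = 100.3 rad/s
Model: a rotating shaft transmitting power at angular speed omega, so P = T·omega (SI units).
  Case 1: P = 2967 × 155.1 = 460200 W = 460.2 kW
  Case 2: P = 3402 × 250 = 850500 W = 850.5 kW
  Case 3: P = 1017 × 100.3 = 102000 W = 102 kW
Ordering: 850.5 kW (case 2) > 460.2 kW (case 1) > 102 kW (case 3)
Final answer: 2, 1, 3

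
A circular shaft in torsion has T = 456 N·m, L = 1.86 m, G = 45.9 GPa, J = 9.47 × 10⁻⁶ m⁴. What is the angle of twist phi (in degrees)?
Model: a circular shaft in torsion, so phi = (T·L) / (G·J).
Convert to SI units:
  G = 45.9 GPa = 4.59 × 10¹⁰ Pa
Substitute:
  phi = (456 × 1.86) / ((4.59 × 10¹⁰) × (9.47 × 10⁻⁶))
  phi = 0.001951 rad
Convert to degrees: phi = 0.001951 × 180/π = 0.1118°
Final answer: phi = 0.1118°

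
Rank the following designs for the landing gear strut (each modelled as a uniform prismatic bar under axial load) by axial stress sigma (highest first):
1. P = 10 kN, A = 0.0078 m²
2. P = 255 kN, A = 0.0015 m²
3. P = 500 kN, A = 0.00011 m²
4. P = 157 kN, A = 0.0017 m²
Model: a uniform prismatic bar under axial load, so sigma = P / A (SI units).
  Case 1: sigma = 10000 / 0.0078 = 1.282 × 10⁶ Pa = 1.282 MPa
  Case 2: sigma = 255000 / 0.0015 = 1.7 × 10⁸ Pa = 170 MPa
  Case 3: sigma = 500000 / 0.00011 = 4.545 × 10⁹ Pa = 4545 MPa
  Case 4: sigma = 157000 / 0.0017 = 9.235 × 10⁷ Pa = 92.35 MPa
Ordering: 4545 MPa (case 3) > 170 MPa (case 2) > 92.35 MPa (case 4) > 1.282 MPa (case 1)
Final answer: 3, 2, 4, 1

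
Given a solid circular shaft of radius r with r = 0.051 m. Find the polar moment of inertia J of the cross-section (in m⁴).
Model: a solid circular shaft of radius r, so J = (π·r^4) / 2.
Substitute:
  J = (π × 0.051^4) / 2
  J = 1.063 × 10⁻⁵ m⁴
Final answer: J = 1.063 × 10⁻⁵ m⁴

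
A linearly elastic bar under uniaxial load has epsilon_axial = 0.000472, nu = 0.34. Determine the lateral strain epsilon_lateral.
Model: a linearly elastic bar under uniaxial load, so epsilon_lateral = -nu·epsilon_axial.
Substitute:
  epsilon_lateral = -(0.34 × 0.000472)
  epsilon_lateral = -0.0001605
Final answer: epsilon_lateral = -0.0001605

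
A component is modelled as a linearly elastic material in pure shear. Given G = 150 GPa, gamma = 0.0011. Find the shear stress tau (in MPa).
Model: a linearly elastic material in pure shear, so tau = G·gamma.
Convert to SI units:
  G = 150 GPa = 1.5 × 10¹¹ Pa
Substitute:
  tau = (1.5 × 10¹¹) × 0.0011
  tau = 1.65 × 10⁸ Pa
Convert: tau = 1.65 × 10⁸ Pa = 165 MPa
Final answer: tau = 165 MPa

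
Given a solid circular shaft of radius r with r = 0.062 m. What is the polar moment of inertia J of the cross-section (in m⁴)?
Model: a solid circular shaft of radius r, so J = (π·r^4) / 2.
Substitute:
  J = (π × 0.062^4) / 2
  J = 2.321 × 10⁻⁵ m⁴
Final answer: J = 2.321 × 10⁻⁵ m⁴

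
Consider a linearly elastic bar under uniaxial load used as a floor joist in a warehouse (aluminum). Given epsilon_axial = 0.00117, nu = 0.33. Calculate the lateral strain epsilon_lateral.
Model: a linearly elastic bar under uniaxial load, so epsilon_lateral = -nu·epsilon_axial.
Substitute:
  epsilon_lateral = -(0.33 × 0.00117)
  epsilon_lateral = -0.0003861
Final answer: epsilon_lateral = -0.0003861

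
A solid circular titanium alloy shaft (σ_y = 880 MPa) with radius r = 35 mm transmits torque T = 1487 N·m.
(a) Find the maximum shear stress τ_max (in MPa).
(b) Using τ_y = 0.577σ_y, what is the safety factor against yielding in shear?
(a) For a solid circular shaft, τ_max = T·r/J with J = π·r^4/2, i.e. τ_max = 2·T / (π·r^3). Convert r = 35 mm = 0.035 m.
  τ_max = (2 × 1487) / (π × 0.035^3) = 2.208 × 10⁷ Pa = 22.08 MPa
(b) τ_y = 0.577 × 880 = 507.76 MPa
  SF = τ_y/τ_max = 507.76 / 22.08 = 23
Final answer: (a) τ_max = 22.08 MPa, (b) SF = 23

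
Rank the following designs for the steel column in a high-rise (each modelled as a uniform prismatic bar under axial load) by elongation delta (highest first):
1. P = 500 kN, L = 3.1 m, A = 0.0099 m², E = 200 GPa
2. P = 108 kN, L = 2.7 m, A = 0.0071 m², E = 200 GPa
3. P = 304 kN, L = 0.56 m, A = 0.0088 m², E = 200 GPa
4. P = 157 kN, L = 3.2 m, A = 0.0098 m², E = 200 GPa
Model: a uniform prismatic bar under axial load, so delta = (P·L) / (A·E) (SI units).
  Case 1: delta = (500000 × 3.1) / (0.0099 × (2 × 10¹¹)) = 0.0007828 m = 0.7828 mm
  Case 2: delta = (108000 × 2.7) / (0.0071 × (2 × 10¹¹)) = 0.0002054 m = 0.2054 mm
  Case 3: delta = (304000 × 0.56) / (0.0088 × (2 × 10¹¹)) = 9.673 × 10⁻⁵ m = 0.09673 mm
  Case 4: delta = (157000 × 3.2) / (0.0098 × (2 × 10¹¹)) = 0.0002563 m = 0.2563 mm
Ordering: 0.7828 mm (case 1) > 0.2563 mm (case 4) > 0.2054 mm (case 2) > 0.09673 mm (case 3)
Final answer: 1, 4, 2, 3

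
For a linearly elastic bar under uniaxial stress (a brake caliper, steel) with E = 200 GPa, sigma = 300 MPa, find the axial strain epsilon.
Model: a linearly elastic bar under uniaxial stress, so sigma = E·epsilon.
Solve for epsilon: epsilon = sigma / E.
Convert to SI units:
  E = 200 GPa = 2 × 10¹¹ Pa
  sigma = 300 MPa = 3 × 10⁸ Pa
Substitute:
  epsilon = (3 × 10⁸) / (2 × 10¹¹)
  epsilon = 0.0015
Final answer: epsilon = 0.0015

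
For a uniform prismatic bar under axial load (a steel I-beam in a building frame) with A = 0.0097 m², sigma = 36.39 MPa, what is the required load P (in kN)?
Model: a uniform prismatic bar under axial load, so sigma = P / A.
Solve for P: P = sigma·A.
Convert to SI units:
  sigma = 36.39 MPa = 3.639 × 10⁷ Pa
Substitute:
  P = (3.639 × 10⁷) × 0.0097
  P = 353000 N
Convert: P = 353000 N = 353 kN
Final answer: P = 353 kN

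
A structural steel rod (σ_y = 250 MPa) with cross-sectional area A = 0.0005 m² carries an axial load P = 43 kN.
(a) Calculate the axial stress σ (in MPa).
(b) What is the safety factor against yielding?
(a) Axial stress σ = P/A. Convert P = 43 kN = 43000 N.
  σ = 43000 / 0.0005 = 8.6 × 10⁷ Pa = 86 MPa
(b) Safety factor SF = σ_y/σ = 250 / 86 = 2.907
Final answer: (a) σ = 86 MPa, (b) SF = 2.907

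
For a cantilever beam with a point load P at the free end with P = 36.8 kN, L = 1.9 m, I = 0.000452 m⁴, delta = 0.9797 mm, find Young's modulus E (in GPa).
Model: a cantilever beam with a point load P at the free end, so delta = (P·L^3) / (3·E·I).
Solve for E: E = (P·L^3) / (3·delta·I).
Convert to SI units:
  P = 36.8 kN = 36800 N
  delta = 0.9797 mm = 0.0009797 m
Substitute:
  E = (36800 × 1.9^3) / (3 × 0.0009797 × 0.000452)
  E = 1.9 × 10¹¹ Pa
Convert: E = 1.9 × 10¹¹ Pa = 190 GPa
Final answer: E = 190 GPa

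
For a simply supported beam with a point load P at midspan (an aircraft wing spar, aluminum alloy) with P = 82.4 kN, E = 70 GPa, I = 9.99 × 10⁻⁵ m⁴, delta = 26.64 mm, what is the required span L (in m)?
Model: a simply supported beam with a point load P at midspan, so delta = (P·L^3) / (48·E·I).
Solve for L: L = ((48·delta·E·I) / P)^(1/3).
Convert to SI units:
  P = 82.4 kN = 82400 N
  E = 70 GPa = 7 × 10¹⁰ Pa
  delta = 26.64 mm = 0.02664 m
Substitute:
  L = ((48 × 0.02664 × (7 × 10¹⁰) × (9.99 × 10⁻⁵)) / 82400)^(1/3)
  L = 4.77 m
Final answer: L = 4.77 m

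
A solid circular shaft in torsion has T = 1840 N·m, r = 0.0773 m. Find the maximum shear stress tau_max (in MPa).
Model: a solid circular shaft in torsion, so tau_max = (2·T) / (π·r^3).
Substitute:
  tau_max = (2 × 1840) / (π × 0.0773^3)
  tau_max = 2.536 × 10⁶ Pa
Convert: tau_max = 2.536 × 10⁶ Pa = 2.536 MPa
Final answer: tau_max = 2.536 MPa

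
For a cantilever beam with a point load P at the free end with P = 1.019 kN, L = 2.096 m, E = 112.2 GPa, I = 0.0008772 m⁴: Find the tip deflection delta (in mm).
Model: a cantilever beam with a point load P at the free end, so delta = (P·L^3) / (3·E·I).
Convert to SI units:
  P = 1.019 kN = 1019 N
  E = 112.2 GPa = 1.122 × 10¹¹ Pa
Substitute:
  delta = (1019 × 2.096^3) / (3 × (1.122 × 10¹¹) × 0.0008772)
  delta = 3.178 × 10⁻⁵ m
Convert: delta = 3.178 × 10⁻⁵ m = 0.03178 mm
Final answer: delta = 0.03178 mm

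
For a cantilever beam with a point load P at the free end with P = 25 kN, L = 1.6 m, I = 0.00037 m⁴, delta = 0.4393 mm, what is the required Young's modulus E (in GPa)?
Model: a cantilever beam with a point load P at the free end, so delta = (P·L^3) / (3·E·I).
Solve for E: E = (P·L^3) / (3·delta·I).
Convert to SI units:
  P = 25 kN = 25000 N
  delta = 0.4393 mm = 0.0004393 m
Substitute:
  E = (25000 × 1.6^3) / (3 × 0.0004393 × 0.00037)
  E = 2.1 × 10¹¹ Pa
Convert: E = 2.1 × 10¹¹ Pa = 210 GPa
Final answer: E = 210 GPa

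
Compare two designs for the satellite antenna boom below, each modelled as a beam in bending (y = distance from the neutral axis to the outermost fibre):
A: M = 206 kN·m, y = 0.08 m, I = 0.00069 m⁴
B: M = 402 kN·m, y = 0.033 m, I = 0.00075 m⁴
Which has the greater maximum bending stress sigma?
Model: a beam in bending (y = distance from the neutral axis to the outermost fibre), so sigma = (M·y) / I (SI units).
  A: sigma = (206000 × 0.08) / 0.00069 = 2.388 × 10⁷ Pa = 23.88 MPa
  B: sigma = (402000 × 0.033) / 0.00075 = 1.769 × 10⁷ Pa = 17.69 MPa
23.88 MPa > 17.69 MPa, so A is larger.
Final answer: A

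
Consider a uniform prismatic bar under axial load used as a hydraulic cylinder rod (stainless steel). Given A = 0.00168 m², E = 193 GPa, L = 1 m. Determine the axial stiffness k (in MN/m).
Model: a uniform prismatic bar under axial load, so k = (A·E) / L.
Convert to SI units:
  E = 193 GPa = 1.93 × 10¹¹ Pa
Substitute:
  k = (0.00168 × (1.93 × 10¹¹)) / 1
  k = 3.242 × 10⁸ N/m
Convert: k = 3.242 × 10⁸ N/m = 324.2 MN/m
Final answer: k = 324.2 MN/m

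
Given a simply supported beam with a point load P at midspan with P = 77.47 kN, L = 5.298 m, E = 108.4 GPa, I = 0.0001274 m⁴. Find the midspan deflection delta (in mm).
Model: a simply supported beam with a point load P at midspan, so delta = (P·L^3) / (48·E·I).
Convert to SI units:
  P = 77.47 kN = 77470 N
  E = 108.4 GPa = 1.084 × 10¹¹ Pa
Substitute:
  delta = (77470 × 5.298^3) / (48 × (1.084 × 10¹¹) × 0.0001274)
  delta = 0.01738 m
Convert: delta = 0.01738 m = 17.38 mm
Final answer: delta = 17.38 mm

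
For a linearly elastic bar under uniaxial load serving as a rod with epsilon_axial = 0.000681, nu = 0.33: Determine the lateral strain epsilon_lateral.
Model: a linearly elastic bar under uniaxial load, so epsilon_lateral = -nu·epsilon_axial.
Substitute:
  epsilon_lateral = -(0.33 × 0.000681)
  epsilon_lateral = -0.0002247
Final answer: epsilon_lateral = -0.0002247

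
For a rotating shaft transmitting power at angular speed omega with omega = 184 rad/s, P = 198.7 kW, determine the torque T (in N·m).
Model: a rotating shaft transmitting power at angular speed omega, so P = T·omega.
Solve for T: T = P / omega.
Convert to SI units:
  P = 198.7 kW = 198700 W
Substitute:
  T = 198700 / 184
  T = 1080 N·m
Final answer: T = 1080 N·m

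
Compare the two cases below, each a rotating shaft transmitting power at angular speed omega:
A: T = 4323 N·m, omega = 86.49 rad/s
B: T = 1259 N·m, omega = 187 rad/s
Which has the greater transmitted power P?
Model: a rotating shaft transmitting power at angular speed omega, so P = T·omega (SI units).
  A: P = 4323 × 86.49 = 373900 W = 373.9 kW
  B: P = 1259 × 187 = 235400 W = 235.4 kW
373.9 kW > 235.4 kW, so A is larger.
Final answer: A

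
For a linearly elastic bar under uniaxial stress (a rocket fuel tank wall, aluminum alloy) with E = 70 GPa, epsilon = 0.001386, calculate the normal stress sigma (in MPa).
Model: a linearly elastic bar under uniaxial stress, so epsilon = sigma / E.
Solve for sigma: sigma = epsilon·E.
Convert to SI units:
  E = 70 GPa = 7 × 10¹⁰ Pa
Substitute:
  sigma = 0.001386 × (7 × 10¹⁰)
  sigma = 9.702 × 10⁷ Pa
Convert: sigma = 9.702 × 10⁷ Pa = 97.02 MPa
Final answer: sigma = 97.02 MPa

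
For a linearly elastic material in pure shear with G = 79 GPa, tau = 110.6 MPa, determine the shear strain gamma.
Model: a linearly elastic material in pure shear, so tau = G·gamma.
Solve for gamma: gamma = tau / G.
Convert to SI units:
  G = 79 GPa = 7.9 × 10¹⁰ Pa
  tau = 110.6 MPa = 1.106 × 10⁸ Pa
Substitute:
  gamma = (1.106 × 10⁸) / (7.9 × 10¹⁰)
  gamma = 0.0014
Final answer: gamma = 0.0014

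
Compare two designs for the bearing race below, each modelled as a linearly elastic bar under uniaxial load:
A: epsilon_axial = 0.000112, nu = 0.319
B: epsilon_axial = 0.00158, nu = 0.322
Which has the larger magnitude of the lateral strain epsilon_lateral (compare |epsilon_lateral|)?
Model: a linearly elastic bar under uniaxial load, so epsilon_lateral = -nu·epsilon_axial (SI units).
  A: epsilon_lateral = -(0.319 × 0.000112) = -3.573 × 10⁻⁵
  B: epsilon_lateral = -(0.322 × 0.00158) = -0.0005088
|epsilon_lateral|: A = 3.573 × 10⁻⁵, B = 0.0005088, so B is larger in magnitude.
Final answer: B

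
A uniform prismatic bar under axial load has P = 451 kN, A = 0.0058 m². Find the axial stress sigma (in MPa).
Model: a uniform prismatic bar under axial load, so sigma = P / A.
Convert to SI units:
  P = 451 kN = 451000 N
Substitute:
  sigma = 451000 / 0.0058
  sigma = 7.776 × 10⁷ Pa
Convert: sigma = 7.776 × 10⁷ Pa = 77.76 MPa
Final answer: sigma = 77.76 MPa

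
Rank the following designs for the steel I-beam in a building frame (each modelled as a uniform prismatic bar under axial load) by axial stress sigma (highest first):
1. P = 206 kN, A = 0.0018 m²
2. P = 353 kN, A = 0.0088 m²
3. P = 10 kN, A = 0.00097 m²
Model: a uniform prismatic bar under axial load, so sigma = P / A (SI units).
  Case 1: sigma = 206000 / 0.0018 = 1.144 × 10⁸ Pa = 114.4 MPa
  Case 2: sigma = 353000 / 0.0088 = 4.011 × 10⁷ Pa = 40.11 MPa
  Case 3: sigma = 10000 / 0.00097 = 1.031 × 10⁷ Pa = 10.31 MPa
Ordering: 114.4 MPa (case 1) > 40.11 MPa (case 2) > 10.31 MPa (case 3)
Final answer: 1, 2, 3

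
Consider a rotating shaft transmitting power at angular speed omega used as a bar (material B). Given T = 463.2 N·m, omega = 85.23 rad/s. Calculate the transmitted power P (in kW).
Model: a rotating shaft transmitting power at angular speed omega, so P = T·omega.
Substitute:
  P = 463.2 × 85.23
  P = 39480 W
Convert: P = 39480 W = 39.48 kW
Final answer: P = 39.48 kW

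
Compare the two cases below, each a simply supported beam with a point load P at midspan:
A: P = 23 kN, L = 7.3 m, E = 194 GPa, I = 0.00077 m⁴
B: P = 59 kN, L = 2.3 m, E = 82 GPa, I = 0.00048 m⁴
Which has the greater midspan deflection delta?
Model: a simply supported beam with a point load P at midspan, so delta = (P·L^3) / (48·E·I) (SI units).
  A: delta = (23000 × 7.3^3) / (48 × (1.94 × 10¹¹) × 0.00077) = 0.001248 m = 1.248 mm
  B: delta = (59000 × 2.3^3) / (48 × (8.2 × 10¹⁰) × 0.00048) = 0.00038 m = 0.38 mm
1.248 mm > 0.38 mm, so A is larger.
Final answer: A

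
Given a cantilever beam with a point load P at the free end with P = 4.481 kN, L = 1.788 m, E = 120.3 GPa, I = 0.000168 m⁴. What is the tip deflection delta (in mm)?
Model: a cantilever beam with a point load P at the free end, so delta = (P·L^3) / (3·E·I).
Convert to SI units:
  P = 4.481 kN = 4481 N
  E = 120.3 GPa = 1.203 × 10¹¹ Pa
Substitute:
  delta = (4481 × 1.788^3) / (3 × (1.203 × 10¹¹) × 0.000168)
  delta = 0.0004225 m
Convert: delta = 0.0004225 m = 0.4225 mm
Final answer: delta = 0.4225 mm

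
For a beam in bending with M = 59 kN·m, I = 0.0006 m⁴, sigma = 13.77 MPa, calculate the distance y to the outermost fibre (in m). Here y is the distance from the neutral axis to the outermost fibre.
Model: a beam in bending, so sigma = (M·y) / I.
Solve for y: y = (sigma·I) / M.
Convert to SI units:
  M = 59 kN·m = 59000 N·m
  sigma = 13.77 MPa = 1.377 × 10⁷ Pa
Substitute:
  y = ((1.377 × 10⁷) × 0.0006) / 59000
  y = 0.14 m
Final answer: y = 0.14 m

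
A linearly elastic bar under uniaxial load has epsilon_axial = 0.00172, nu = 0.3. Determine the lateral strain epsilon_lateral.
Model: a linearly elastic bar under uniaxial load, so epsilon_lateral = -nu·epsilon_axial.
Substitute:
  epsilon_lateral = -(0.3 × 0.00172)
  epsilon_lateral = -0.000516
Final answer: epsilon_lateral = -0.000516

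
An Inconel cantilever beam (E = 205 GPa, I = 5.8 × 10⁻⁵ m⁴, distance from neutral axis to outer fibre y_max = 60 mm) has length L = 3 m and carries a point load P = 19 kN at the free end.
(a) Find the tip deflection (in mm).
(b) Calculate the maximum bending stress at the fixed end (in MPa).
(a) Tip deflection of a cantilever with an end point load: δ = P·L^3 / (3·E·I). Convert P = 19 kN = 19000 N, E = 205 GPa = 2.05 × 10¹¹ Pa.
  δ = (19000 × 3^3) / (3 × (2.05 × 10¹¹) × (5.8 × 10⁻⁵)) = 0.01438 m = 14.38 mm
(b) Maximum bending moment at the fixed end: M = P·L = 19000 × 3 = 57000 N·m. Convert y_max = 60 mm = 0.06 m.
  σ = M·y_max / I = (57000 × 0.06) / (5.8 × 10⁻⁵) = 5.897 × 10⁷ Pa = 58.97 MPa
Final answer: (a) δ = 14.38 mm, (b) σ = 58.97 MPa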